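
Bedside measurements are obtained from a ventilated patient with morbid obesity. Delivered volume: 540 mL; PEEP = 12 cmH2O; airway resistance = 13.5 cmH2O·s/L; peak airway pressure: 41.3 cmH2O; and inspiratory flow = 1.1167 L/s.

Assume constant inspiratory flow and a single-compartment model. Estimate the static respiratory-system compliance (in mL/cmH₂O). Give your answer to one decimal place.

38.0

Equation of motion (constant flow): PIP = Vt/C + R·V̇ + PEEP.
Vt/C = PIP − R·V̇ − PEEP = 41.3 − 13.5×1.1167 − 12 = 41.3 − 15.075 − 12 = 14.225 cmH2O.
C = Vt / 14.225 = 540 / 14.225 = 37.961 mL/cmH2O.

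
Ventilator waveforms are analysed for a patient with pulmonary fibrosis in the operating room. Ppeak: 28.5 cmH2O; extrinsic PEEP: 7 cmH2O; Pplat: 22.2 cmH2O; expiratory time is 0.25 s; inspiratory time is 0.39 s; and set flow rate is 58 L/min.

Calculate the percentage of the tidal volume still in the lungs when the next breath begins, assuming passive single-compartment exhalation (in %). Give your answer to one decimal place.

21.3

Flow: 58 L/min ÷ 60 = 0.9667 L/s.
Vt = flow × Ti = 0.9667 L/s × 0.39 s × 1000 mL/L = 377.01 mL.
R = (PIP − Pplat)/V̇ = (28.5 − 22.2) / 0.9667 = 6.3/0.9667 = 6.517 cmH2O·s/L.
C = Vt/(Pplat − PEEP) = 377.01 / (22.2 − 7) = 377.01/15.2 = 24.803 mL/cmH2O.
τ = R × C = 6.517 × 0.0248 L/cmH2O = 0.1616 s.
Fraction remaining at end-expiration = e^(−Te/τ) = e^(−0.25/0.1616) = 0.2129 → 21.29%.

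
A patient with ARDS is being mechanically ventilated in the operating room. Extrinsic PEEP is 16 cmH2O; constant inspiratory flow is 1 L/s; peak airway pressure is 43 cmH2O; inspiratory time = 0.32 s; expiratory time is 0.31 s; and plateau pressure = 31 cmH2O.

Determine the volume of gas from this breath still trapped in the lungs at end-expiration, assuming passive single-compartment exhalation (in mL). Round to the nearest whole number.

95

Vt = flow × Ti = 1 L/s × 0.32 s × 1000 mL/L = 320.0 mL.
R = (PIP − Pplat)/V̇ = (43 − 31) / 1 = 12.0/1 = 12.0 cmH2O·s/L.
C = Vt/(Pplat − PEEP) = 320.0 / (31 − 16) = 320.0/15.0 = 21.333 mL/cmH2O.
τ = R × C = 12.0 × 0.02133 L/cmH2O = 0.256 s.
Fraction remaining = e^(−Te/τ) = e^(−0.31/0.256) = 0.2979.
Trapped volume = 320.0 × 0.2979 = 95.328 mL.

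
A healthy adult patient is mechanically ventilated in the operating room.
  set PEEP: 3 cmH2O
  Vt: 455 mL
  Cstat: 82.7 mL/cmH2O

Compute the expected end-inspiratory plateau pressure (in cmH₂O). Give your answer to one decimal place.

8.5

Pplat = PEEP + Vt / Cstat = 3 + 455 / 82.7 = 3 + 5.502 = 8.502 cmH2O.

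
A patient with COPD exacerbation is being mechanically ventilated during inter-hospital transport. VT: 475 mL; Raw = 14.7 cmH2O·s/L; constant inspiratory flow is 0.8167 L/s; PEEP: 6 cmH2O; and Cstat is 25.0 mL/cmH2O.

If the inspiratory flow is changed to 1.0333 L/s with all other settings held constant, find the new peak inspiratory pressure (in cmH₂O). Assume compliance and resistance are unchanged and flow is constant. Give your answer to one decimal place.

40.2

PIP = Vt/C + R·V̇ + PEEP (constant-flow equation of motion).
Only the resistive term changes: ΔPIP = R × ΔV̇ = 14.7 × (1.0333 − 0.8167) = 14.7 × 0.2166 = 3.184 cmH2O.
Original PIP = 475/25.0 + 14.7×0.8167 + 6 = 37.005 cmH2O; new PIP = 37.005 + (3.184) = 40.189 cmH2O.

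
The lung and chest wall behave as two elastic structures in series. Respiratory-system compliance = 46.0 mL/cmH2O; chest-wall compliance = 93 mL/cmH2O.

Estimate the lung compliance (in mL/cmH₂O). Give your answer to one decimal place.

1/CL = 1/Crs − 1/Ccw.
1/CL = 1/46.0 − 1/93 = 0.01099.
CL = 90.992 mL/cmH2O.

91.0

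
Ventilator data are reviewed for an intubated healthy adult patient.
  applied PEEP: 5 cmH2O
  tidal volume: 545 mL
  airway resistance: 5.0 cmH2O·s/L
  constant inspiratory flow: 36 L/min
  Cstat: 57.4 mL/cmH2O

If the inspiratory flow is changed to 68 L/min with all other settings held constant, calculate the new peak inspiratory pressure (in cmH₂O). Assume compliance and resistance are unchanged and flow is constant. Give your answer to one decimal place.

Flow: 36 L/min ÷ 60 = 0.6 L/s.
New flow: 68 L/min ÷ 60 = 1.1333 L/s.
PIP = Vt/C + R·V̇ + PEEP (constant-flow equation of motion).
Only the resistive term changes: ΔPIP = R × ΔV̇ = 5.0 × (1.1333 − 0.6) = 5.0 × 0.5333 = 2.667 cmH2O.
Original PIP = 545/57.4 + 5.0×0.6 + 5 = 17.495 cmH2O; new PIP = 17.495 + (2.667) = 20.162 cmH2O.

20.2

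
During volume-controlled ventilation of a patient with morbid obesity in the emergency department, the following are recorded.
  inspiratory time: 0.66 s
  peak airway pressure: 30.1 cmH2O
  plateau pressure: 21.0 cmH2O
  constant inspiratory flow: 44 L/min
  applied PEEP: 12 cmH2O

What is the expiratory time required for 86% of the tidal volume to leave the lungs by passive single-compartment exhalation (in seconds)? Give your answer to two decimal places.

Flow: 44 L/min ÷ 60 = 0.7333 L/s.
Vt = flow × Ti = 0.7333 L/s × 0.66 s × 1000 mL/L = 483.98 mL.
R = (PIP − Pplat)/V̇ = (30.1 − 21.0) / 0.7333 = 9.1/0.7333 = 12.41 cmH2O·s/L.
C = Vt/(Pplat − PEEP) = 483.98 / (21.0 − 12) = 483.98/9.0 = 53.776 mL/cmH2O.
τ = R × C = 12.41 × 0.05378 L/cmH2O = 0.6674 s.
t = −τ·ln(1 − 0.86) = −0.6674·ln(0.14) = 1.312 s.

1.31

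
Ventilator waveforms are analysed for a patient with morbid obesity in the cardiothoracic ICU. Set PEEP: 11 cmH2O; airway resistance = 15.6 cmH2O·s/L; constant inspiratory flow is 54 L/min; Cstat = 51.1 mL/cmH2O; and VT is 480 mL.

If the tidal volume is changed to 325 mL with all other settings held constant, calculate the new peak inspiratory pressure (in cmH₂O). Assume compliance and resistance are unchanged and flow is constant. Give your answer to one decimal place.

Flow: 54 L/min ÷ 60 = 0.9 L/s.
PIP = Vt/C + R·V̇ + PEEP (constant-flow equation of motion).
Only the elastic term changes: ΔPIP = ΔVt / C = (325 − 480) / 51.1 = -3.033 cmH2O.
Original PIP = 480/51.1 + 15.6×0.9 + 11 = 34.433 cmH2O; new PIP = 34.433 + (-3.033) = 31.4 cmH2O.

31.4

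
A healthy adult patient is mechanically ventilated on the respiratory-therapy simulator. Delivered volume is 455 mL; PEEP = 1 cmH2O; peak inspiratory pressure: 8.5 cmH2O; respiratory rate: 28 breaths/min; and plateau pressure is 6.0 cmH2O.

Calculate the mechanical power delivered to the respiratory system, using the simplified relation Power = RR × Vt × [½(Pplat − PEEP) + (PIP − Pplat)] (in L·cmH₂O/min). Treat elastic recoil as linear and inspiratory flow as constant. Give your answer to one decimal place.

Per-breath work = Vt × [½(Pplat−PEEP) + (PIP−Pplat)] = 0.455 × [0.5×5.0 + 2.5] = 0.455 × 5.0 = 2.275 L·cmH2O.
Power = 28 × 2.275 = 63.7 L·cmH2O/min.

63.7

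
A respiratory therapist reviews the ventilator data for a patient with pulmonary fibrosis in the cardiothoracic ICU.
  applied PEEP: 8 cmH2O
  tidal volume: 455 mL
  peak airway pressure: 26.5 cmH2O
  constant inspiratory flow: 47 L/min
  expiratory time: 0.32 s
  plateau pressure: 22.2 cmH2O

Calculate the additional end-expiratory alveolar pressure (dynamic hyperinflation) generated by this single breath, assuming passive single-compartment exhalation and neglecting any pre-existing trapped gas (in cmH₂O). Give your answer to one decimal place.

Flow: 47 L/min ÷ 60 = 0.7833 L/s.
R = (PIP − Pplat)/V̇ = (26.5 − 22.2) / 0.7833 = 4.3/0.7833 = 5.49 cmH2O·s/L.
C = Vt/(Pplat − PEEP) = 455.0 / (22.2 − 8) = 455.0/14.2 = 32.042 mL/cmH2O.
τ = R × C = 5.49 × 0.03204 L/cmH2O = 0.1759 s.
Fraction remaining = e^(−Te/τ) = e^(−0.32/0.1759) = 0.1622; trapped volume = 455.0 × 0.1622 = 73.801 mL.
Additional alveolar pressure from trapping ≈ V_trapped / C = 73.801 / 32.042 = 2.303 cmH2O.

2.3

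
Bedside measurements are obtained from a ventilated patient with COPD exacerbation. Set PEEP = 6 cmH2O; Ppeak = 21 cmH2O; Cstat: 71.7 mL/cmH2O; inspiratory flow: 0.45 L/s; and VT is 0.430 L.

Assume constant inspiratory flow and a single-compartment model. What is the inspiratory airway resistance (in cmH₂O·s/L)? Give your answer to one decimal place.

20.0

Equation of motion (constant flow): PIP = Vt/C + R·V̇ + PEEP.
R·V̇ = PIP − Vt/C − PEEP = 21 − 430/71.7 − 6 = 21 − 5.997 − 6 = 9.003 cmH2O.
R = 9.003 / 0.45 = 20.007 cmH2O·s/L.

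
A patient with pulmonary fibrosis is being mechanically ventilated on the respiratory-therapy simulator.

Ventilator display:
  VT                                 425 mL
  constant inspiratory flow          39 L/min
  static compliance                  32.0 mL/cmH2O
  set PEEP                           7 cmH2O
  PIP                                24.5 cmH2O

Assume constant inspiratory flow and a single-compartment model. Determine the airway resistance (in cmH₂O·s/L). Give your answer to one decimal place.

6.5

Flow: 39 L/min ÷ 60 = 0.65 L/s.
Equation of motion (constant flow): PIP = Vt/C + R·V̇ + PEEP.
R·V̇ = PIP − Vt/C − PEEP = 24.5 − 425/32.0 − 7 = 24.5 − 13.281 − 7 = 4.219 cmH2O.
R = 4.219 / 0.65 = 6.491 cmH2O·s/L.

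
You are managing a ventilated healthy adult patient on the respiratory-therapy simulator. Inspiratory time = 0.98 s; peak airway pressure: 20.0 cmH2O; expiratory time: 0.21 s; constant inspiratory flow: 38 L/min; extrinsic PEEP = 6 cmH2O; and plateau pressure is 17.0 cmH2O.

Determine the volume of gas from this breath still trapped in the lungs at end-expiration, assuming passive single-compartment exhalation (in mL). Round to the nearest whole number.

Flow: 38 L/min ÷ 60 = 0.6333 L/s.
Vt = flow × Ti = 0.6333 L/s × 0.98 s × 1000 mL/L = 620.63 mL.
R = (PIP − Pplat)/V̇ = (20.0 − 17.0) / 0.6333 = 3.0/0.6333 = 4.737 cmH2O·s/L.
C = Vt/(Pplat − PEEP) = 620.63 / (17.0 − 6) = 620.63/11.0 = 56.421 mL/cmH2O.
τ = R × C = 4.737 × 0.05642 L/cmH2O = 0.2673 s.
Fraction remaining = e^(−Te/τ) = e^(−0.21/0.2673) = 0.4558.
Trapped volume = 620.63 × 0.4558 = 282.88 mL.

283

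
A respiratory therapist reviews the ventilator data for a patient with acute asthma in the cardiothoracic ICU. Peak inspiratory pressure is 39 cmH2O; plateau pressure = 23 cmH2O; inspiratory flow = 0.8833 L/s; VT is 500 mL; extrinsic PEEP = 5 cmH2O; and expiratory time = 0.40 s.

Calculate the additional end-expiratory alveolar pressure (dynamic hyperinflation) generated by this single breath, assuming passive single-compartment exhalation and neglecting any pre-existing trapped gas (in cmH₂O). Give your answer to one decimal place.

R = (PIP − Pplat)/V̇ = (39 − 23) / 0.8833 = 16.0/0.8833 = 18.114 cmH2O·s/L.
C = Vt/(Pplat − PEEP) = 500.0 / (23 − 5) = 500.0/18.0 = 27.778 mL/cmH2O.
τ = R × C = 18.114 × 0.02778 L/cmH2O = 0.5032 s.
Fraction remaining = e^(−Te/τ) = e^(−0.40/0.5032) = 0.4516; trapped volume = 500.0 × 0.4516 = 225.8 mL.
Additional alveolar pressure from trapping ≈ V_trapped / C = 225.8 / 27.778 = 8.129 cmH2O.

8.1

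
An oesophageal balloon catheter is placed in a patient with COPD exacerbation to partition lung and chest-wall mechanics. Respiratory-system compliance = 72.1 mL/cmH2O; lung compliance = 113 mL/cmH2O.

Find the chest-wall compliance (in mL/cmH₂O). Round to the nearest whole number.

199

1/Ccw = 1/Crs − 1/CL.
1/Ccw = 1/72.1 − 1/113 = 0.00502.
Ccw = 199.2 mL/cmH2O.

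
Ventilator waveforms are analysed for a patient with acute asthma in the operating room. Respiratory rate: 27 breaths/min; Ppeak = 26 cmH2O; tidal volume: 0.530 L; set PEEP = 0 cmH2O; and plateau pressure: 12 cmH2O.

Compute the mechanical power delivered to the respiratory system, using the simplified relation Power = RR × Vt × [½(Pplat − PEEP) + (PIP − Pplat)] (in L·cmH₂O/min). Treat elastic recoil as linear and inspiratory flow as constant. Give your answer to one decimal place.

286.2

Per-breath work = Vt × [½(Pplat−PEEP) + (PIP−Pplat)] = 0.530 × [0.5×12.0 + 14.0] = 0.530 × 20.0 = 10.6 L·cmH2O.
Power = 27 × 10.6 = 286.2 L·cmH2O/min.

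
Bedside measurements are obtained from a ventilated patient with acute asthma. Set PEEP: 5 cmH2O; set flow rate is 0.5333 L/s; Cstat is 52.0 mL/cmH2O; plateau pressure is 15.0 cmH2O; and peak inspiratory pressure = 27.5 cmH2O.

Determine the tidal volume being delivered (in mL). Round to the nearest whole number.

Vt = Cstat × (Pplat − PEEP) = 52.0 × (15.0 − 5) = 52.0 × 10.0 = 520.0 mL.

520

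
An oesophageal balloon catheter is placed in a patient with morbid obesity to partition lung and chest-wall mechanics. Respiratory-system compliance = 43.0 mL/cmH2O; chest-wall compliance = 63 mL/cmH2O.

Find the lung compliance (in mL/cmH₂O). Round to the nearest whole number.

135

1/CL = 1/Crs − 1/Ccw.
1/CL = 1/43.0 − 1/63 = 0.007383.
CL = 135.45 mL/cmH2O.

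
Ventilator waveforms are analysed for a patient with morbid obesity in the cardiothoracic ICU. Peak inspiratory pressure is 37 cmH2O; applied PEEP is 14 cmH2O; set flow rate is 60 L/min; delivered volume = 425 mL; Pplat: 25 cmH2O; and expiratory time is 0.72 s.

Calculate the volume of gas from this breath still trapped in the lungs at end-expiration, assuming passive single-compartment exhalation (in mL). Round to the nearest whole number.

90

Flow: 60 L/min ÷ 60 = 1 L/s.
R = (PIP − Pplat)/V̇ = (37 − 25) / 1 = 12.0/1 = 12.0 cmH2O·s/L.
C = Vt/(Pplat − PEEP) = 425.0 / (25 − 14) = 425.0/11.0 = 38.636 mL/cmH2O.
τ = R × C = 12.0 × 0.03864 L/cmH2O = 0.4637 s.
Fraction remaining = e^(−Te/τ) = e^(−0.72/0.4637) = 0.2117.
Trapped volume = 425.0 × 0.2117 = 89.973 mL.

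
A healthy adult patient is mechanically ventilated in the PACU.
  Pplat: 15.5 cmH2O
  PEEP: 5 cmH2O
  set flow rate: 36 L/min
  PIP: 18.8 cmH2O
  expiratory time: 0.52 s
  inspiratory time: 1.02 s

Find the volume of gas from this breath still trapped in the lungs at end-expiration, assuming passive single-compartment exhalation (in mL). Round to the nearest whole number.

121

Flow: 36 L/min ÷ 60 = 0.6 L/s.
Vt = flow × Ti = 0.6 L/s × 1.02 s × 1000 mL/L = 612.0 mL.
R = (PIP − Pplat)/V̇ = (18.8 − 15.5) / 0.6 = 3.3/0.6 = 5.5 cmH2O·s/L.
C = Vt/(Pplat − PEEP) = 612.0 / (15.5 − 5) = 612.0/10.5 = 58.286 mL/cmH2O.
τ = R × C = 5.5 × 0.05829 L/cmH2O = 0.3206 s.
Fraction remaining = e^(−Te/τ) = e^(−0.52/0.3206) = 0.1975.
Trapped volume = 612.0 × 0.1975 = 120.87 mL.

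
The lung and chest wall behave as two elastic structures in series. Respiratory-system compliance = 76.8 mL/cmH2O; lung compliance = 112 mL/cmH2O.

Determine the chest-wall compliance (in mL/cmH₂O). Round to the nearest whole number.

1/Ccw = 1/Crs − 1/CL.
1/Ccw = 1/76.8 − 1/112 = 0.004092.
Ccw = 244.38 mL/cmH2O.

244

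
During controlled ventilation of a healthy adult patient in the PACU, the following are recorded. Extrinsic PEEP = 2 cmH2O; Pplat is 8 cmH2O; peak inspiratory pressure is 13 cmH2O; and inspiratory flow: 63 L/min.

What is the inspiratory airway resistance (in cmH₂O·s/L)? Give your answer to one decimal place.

Flow: 63 L/min ÷ 60 = 1.05 L/s.
Raw = (PIP − Pplat) / flow = (13 − 8) / 1.05 = 5.0 / 1.05 = 4.762 cmH2O·s/L.

4.8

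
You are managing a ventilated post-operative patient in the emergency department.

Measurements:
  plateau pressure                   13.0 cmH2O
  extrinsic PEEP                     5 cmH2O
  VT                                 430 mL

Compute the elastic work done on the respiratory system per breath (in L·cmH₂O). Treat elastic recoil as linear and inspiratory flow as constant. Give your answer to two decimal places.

1.72

Elastic work ≈ ½ × (Pplat − PEEP) × Vt = 0.5 × (13.0 − 5) × 0.430 L = 0.5 × 8.0 × 0.430 = 1.72 L·cmH2O.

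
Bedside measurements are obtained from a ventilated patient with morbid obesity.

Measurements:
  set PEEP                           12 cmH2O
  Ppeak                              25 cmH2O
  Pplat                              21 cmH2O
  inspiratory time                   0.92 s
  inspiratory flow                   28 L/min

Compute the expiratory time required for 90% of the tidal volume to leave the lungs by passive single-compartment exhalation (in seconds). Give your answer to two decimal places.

Flow: 28 L/min ÷ 60 = 0.4667 L/s.
Vt = flow × Ti = 0.4667 L/s × 0.92 s × 1000 mL/L = 429.36 mL.
R = (PIP − Pplat)/V̇ = (25 − 21) / 0.4667 = 4.0/0.4667 = 8.571 cmH2O·s/L.
C = Vt/(Pplat − PEEP) = 429.36 / (21 − 12) = 429.36/9.0 = 47.707 mL/cmH2O.
τ = R × C = 8.571 × 0.04771 L/cmH2O = 0.4089 s.
t = −τ·ln(1 − 0.90) = −0.4089·ln(0.1) = 0.9415 s.

0.94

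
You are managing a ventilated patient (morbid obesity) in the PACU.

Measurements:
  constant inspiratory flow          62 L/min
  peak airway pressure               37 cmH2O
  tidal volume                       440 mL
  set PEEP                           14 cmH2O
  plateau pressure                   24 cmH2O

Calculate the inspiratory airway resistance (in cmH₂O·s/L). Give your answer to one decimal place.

Flow: 62 L/min ÷ 60 = 1.0333 L/s.
Raw = (PIP − Pplat) / flow = (37 − 24) / 1.0333 = 13.0 / 1.0333 = 12.581 cmH2O·s/L.

12.6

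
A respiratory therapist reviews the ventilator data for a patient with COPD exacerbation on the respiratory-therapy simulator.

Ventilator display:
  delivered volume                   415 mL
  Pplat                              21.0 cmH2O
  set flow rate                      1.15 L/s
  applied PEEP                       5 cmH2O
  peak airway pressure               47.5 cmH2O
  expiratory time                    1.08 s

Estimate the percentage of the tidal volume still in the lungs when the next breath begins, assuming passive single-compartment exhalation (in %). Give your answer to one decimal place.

16.4

R = (PIP − Pplat)/V̇ = (47.5 − 21.0) / 1.15 = 26.5/1.15 = 23.043 cmH2O·s/L.
C = Vt/(Pplat − PEEP) = 415.0 / (21.0 − 5) = 415.0/16.0 = 25.938 mL/cmH2O.
τ = R × C = 23.043 × 0.02594 L/cmH2O = 0.5977 s.
Fraction remaining at end-expiration = e^(−Te/τ) = e^(−1.08/0.5977) = 0.1642 → 16.42%.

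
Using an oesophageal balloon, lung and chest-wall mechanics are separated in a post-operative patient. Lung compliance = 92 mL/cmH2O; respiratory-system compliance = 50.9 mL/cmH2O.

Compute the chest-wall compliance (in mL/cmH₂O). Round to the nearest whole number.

1/Ccw = 1/Crs − 1/CL.
1/Ccw = 1/50.9 − 1/92 = 0.008777.
Ccw = 113.93 mL/cmH2O.

114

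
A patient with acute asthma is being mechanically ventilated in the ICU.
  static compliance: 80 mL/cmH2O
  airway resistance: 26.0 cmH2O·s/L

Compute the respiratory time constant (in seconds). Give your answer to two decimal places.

τ = R × C = 26.0 × 80 mL/cmH2O = 26.0 × 0.080 L/cmH2O = 2.08 s.

2.08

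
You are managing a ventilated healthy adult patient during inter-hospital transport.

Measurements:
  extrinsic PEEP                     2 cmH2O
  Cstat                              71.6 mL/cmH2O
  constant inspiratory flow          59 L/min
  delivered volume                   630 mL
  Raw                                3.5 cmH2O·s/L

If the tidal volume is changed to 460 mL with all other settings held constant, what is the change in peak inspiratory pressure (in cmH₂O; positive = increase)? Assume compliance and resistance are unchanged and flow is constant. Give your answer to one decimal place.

PIP = Vt/C + R·V̇ + PEEP (constant-flow equation of motion).
Only the elastic term changes: ΔPIP = ΔVt / C = (460 − 630) / 71.6 = -2.374 cmH2O.

-2.4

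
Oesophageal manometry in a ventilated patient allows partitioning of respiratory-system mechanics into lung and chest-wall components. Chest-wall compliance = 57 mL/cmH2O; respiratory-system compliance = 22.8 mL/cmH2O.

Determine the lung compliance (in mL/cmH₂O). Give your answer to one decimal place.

1/CL = 1/Crs − 1/Ccw.
1/CL = 1/22.8 − 1/57 = 0.02632.
CL = 37.994 mL/cmH2O.

38.0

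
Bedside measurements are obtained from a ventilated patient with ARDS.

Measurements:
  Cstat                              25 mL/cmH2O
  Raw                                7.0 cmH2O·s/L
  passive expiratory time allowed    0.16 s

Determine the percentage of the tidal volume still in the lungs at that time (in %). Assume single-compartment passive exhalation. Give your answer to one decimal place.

τ = R × C = 7.0 × 25 mL/cmH2O = 7.0 × 0.025 L/cmH2O = 0.175 s.
Passive exhalation: V(t)/V₀ = e^(−t/τ) = e^(−0.16/0.175) = 0.4008.
Fraction remaining = 0.4008 → 40.08%.

40.1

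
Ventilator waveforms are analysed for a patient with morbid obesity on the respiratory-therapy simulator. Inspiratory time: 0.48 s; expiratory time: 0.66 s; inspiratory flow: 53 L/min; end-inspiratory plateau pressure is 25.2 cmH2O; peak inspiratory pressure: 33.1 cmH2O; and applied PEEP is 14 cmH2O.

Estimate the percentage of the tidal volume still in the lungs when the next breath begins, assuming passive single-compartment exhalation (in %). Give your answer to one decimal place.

14.2

Flow: 53 L/min ÷ 60 = 0.8833 L/s.
Vt = flow × Ti = 0.8833 L/s × 0.48 s × 1000 mL/L = 423.98 mL.
R = (PIP − Pplat)/V̇ = (33.1 − 25.2) / 0.8833 = 7.9/0.8833 = 8.944 cmH2O·s/L.
C = Vt/(Pplat − PEEP) = 423.98 / (25.2 − 14) = 423.98/11.2 = 37.855 mL/cmH2O.
τ = R × C = 8.944 × 0.03786 L/cmH2O = 0.3386 s.
Fraction remaining at end-expiration = e^(−Te/τ) = e^(−0.66/0.3386) = 0.1424 → 14.24%.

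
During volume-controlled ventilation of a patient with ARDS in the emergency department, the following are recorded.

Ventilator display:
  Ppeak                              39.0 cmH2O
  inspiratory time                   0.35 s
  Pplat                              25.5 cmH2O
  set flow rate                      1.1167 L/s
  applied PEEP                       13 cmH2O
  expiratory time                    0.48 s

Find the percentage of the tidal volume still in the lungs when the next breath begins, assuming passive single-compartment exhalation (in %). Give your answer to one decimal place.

28.1

Vt = flow × Ti = 1.1167 L/s × 0.35 s × 1000 mL/L = 390.85 mL.
R = (PIP − Pplat)/V̇ = (39.0 − 25.5) / 1.1167 = 13.5/1.1167 = 12.089 cmH2O·s/L.
C = Vt/(Pplat − PEEP) = 390.85 / (25.5 − 13) = 390.85/12.5 = 31.268 mL/cmH2O.
τ = R × C = 12.089 × 0.03127 L/cmH2O = 0.378 s.
Fraction remaining at end-expiration = e^(−Te/τ) = e^(−0.48/0.378) = 0.2809 → 28.09%.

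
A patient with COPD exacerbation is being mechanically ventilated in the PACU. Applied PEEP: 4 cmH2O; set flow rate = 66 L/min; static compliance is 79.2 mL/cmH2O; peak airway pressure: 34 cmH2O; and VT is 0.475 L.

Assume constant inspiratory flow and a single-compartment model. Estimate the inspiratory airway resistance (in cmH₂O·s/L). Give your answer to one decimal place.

21.8

Flow: 66 L/min ÷ 60 = 1.1 L/s.
Equation of motion (constant flow): PIP = Vt/C + R·V̇ + PEEP.
R·V̇ = PIP − Vt/C − PEEP = 34 − 475/79.2 − 4 = 34 − 5.997 − 4 = 24.003 cmH2O.
R = 24.003 / 1.1 = 21.821 cmH2O·s/L.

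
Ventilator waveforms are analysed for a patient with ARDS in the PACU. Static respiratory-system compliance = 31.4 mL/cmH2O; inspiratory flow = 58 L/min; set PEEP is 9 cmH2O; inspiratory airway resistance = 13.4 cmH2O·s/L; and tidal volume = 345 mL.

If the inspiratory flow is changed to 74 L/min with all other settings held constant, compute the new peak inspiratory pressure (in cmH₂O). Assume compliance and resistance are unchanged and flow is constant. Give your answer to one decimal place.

36.5

Flow: 58 L/min ÷ 60 = 0.9667 L/s.
New flow: 74 L/min ÷ 60 = 1.2333 L/s.
PIP = Vt/C + R·V̇ + PEEP (constant-flow equation of motion).
Only the resistive term changes: ΔPIP = R × ΔV̇ = 13.4 × (1.2333 − 0.9667) = 13.4 × 0.2666 = 3.572 cmH2O.
Original PIP = 345/31.4 + 13.4×0.9667 + 9 = 32.941 cmH2O; new PIP = 32.941 + (3.572) = 36.513 cmH2O.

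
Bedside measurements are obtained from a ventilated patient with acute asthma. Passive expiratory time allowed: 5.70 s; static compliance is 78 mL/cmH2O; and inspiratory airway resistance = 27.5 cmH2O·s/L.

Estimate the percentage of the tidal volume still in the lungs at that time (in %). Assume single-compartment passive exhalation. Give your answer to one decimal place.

τ = R × C = 27.5 × 78 mL/cmH2O = 27.5 × 0.078 L/cmH2O = 2.145 s.
Passive exhalation: V(t)/V₀ = e^(−t/τ) = e^(−5.70/2.145) = 0.07013.
Fraction remaining = 0.07013 → 7.013%.

7.0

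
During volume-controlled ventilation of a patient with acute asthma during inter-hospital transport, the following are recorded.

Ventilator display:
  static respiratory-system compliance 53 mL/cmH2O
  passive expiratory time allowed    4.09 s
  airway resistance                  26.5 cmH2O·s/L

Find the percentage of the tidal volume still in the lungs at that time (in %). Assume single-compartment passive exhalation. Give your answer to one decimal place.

5.4

τ = R × C = 26.5 × 53 mL/cmH2O = 26.5 × 0.053 L/cmH2O = 1.405 s.
Passive exhalation: V(t)/V₀ = e^(−t/τ) = e^(−4.09/1.405) = 0.05442.
Fraction remaining = 0.05442 → 5.442%.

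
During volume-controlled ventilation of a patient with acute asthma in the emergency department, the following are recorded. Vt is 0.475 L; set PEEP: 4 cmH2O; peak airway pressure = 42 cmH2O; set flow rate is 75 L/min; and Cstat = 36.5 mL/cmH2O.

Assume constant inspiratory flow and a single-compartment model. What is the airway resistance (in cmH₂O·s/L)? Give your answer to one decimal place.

Flow: 75 L/min ÷ 60 = 1.25 L/s.
Equation of motion (constant flow): PIP = Vt/C + R·V̇ + PEEP.
R·V̇ = PIP − Vt/C − PEEP = 42 − 475/36.5 − 4 = 42 − 13.014 − 4 = 24.986 cmH2O.
R = 24.986 / 1.25 = 19.989 cmH2O·s/L.

20.0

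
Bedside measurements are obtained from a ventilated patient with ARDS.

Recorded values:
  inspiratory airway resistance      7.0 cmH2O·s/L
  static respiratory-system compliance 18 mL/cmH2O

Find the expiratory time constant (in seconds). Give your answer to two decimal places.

0.13

τ = R × C = 7.0 × 18 mL/cmH2O = 7.0 × 0.018 L/cmH2O = 0.126 s.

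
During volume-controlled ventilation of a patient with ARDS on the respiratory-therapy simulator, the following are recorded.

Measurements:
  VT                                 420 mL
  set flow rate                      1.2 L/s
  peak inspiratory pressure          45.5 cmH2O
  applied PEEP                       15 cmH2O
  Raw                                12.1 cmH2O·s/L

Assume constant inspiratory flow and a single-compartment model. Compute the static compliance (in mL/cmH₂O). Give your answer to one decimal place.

Equation of motion (constant flow): PIP = Vt/C + R·V̇ + PEEP.
Vt/C = PIP − R·V̇ − PEEP = 45.5 − 12.1×1.2 − 15 = 45.5 − 14.52 − 15 = 15.98 cmH2O.
C = Vt / 15.98 = 420 / 15.98 = 26.283 mL/cmH2O.

26.3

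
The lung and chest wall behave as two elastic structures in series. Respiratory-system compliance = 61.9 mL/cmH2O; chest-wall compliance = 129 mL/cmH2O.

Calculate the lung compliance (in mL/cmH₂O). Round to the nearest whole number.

119

1/CL = 1/Crs − 1/Ccw.
1/CL = 1/61.9 − 1/129 = 0.008403.
CL = 119.01 mL/cmH2O.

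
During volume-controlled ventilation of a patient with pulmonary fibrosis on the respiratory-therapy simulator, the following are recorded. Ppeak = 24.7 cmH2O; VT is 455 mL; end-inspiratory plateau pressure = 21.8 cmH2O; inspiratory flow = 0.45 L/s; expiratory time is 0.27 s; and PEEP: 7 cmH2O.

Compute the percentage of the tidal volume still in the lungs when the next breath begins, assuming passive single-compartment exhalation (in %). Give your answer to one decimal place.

R = (PIP − Pplat)/V̇ = (24.7 − 21.8) / 0.45 = 2.9/0.45 = 6.444 cmH2O·s/L.
C = Vt/(Pplat − PEEP) = 455.0 / (21.8 − 7) = 455.0/14.8 = 30.743 mL/cmH2O.
τ = R × C = 6.444 × 0.03074 L/cmH2O = 0.1981 s.
Fraction remaining at end-expiration = e^(−Te/τ) = e^(−0.27/0.1981) = 0.2559 → 25.59%.

25.6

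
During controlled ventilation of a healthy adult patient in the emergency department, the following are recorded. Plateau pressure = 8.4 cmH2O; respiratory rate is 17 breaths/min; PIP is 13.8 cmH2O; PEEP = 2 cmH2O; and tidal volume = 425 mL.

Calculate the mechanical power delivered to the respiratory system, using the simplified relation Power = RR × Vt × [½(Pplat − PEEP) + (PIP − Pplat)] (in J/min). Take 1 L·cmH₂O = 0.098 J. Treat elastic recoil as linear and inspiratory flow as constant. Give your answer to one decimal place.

6.1

Per-breath work = Vt × [½(Pplat−PEEP) + (PIP−Pplat)] = 0.425 × [0.5×6.4 + 5.4] = 0.425 × 8.6 = 3.655 L·cmH2O.
Power = 17 × 3.655 = 62.135 L·cmH2O/min.
× 0.098 J/(L·cmH2O) → 6.089 J/min.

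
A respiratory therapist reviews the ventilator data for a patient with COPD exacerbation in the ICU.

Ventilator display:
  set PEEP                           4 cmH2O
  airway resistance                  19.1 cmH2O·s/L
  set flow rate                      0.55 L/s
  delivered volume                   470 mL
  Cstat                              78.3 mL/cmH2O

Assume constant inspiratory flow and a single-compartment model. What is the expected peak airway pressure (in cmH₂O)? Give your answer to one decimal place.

Equation of motion (constant flow): PIP = Vt/C + R·V̇ + PEEP.
PIP = 470/78.3 + 19.1×0.55 + 4 = 6.003 + 10.505 + 4 = 20.508 cmH2O.

20.5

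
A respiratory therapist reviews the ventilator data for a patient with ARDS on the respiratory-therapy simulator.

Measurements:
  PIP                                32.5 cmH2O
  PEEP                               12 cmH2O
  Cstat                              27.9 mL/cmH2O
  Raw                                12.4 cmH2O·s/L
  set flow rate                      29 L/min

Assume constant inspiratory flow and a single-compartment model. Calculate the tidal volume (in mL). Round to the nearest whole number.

Flow: 29 L/min ÷ 60 = 0.4833 L/s.
Equation of motion (constant flow): PIP = Vt/C + R·V̇ + PEEP.
Vt/C = PIP − R·V̇ − PEEP = 32.5 − 5.993 − 12 = 14.507 cmH2O.
Vt = C × 14.507 = 27.9 × 14.507 = 404.75 mL.

405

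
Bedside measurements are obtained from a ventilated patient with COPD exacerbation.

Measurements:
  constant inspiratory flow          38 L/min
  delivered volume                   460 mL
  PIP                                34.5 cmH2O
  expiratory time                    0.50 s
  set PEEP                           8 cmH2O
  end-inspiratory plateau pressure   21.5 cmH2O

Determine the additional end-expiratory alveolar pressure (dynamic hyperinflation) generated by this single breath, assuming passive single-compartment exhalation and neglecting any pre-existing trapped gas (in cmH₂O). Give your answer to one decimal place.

Flow: 38 L/min ÷ 60 = 0.6333 L/s.
R = (PIP − Pplat)/V̇ = (34.5 − 21.5) / 0.6333 = 13.0/0.6333 = 20.527 cmH2O·s/L.
C = Vt/(Pplat − PEEP) = 460.0 / (21.5 − 8) = 460.0/13.5 = 34.074 mL/cmH2O.
τ = R × C = 20.527 × 0.03407 L/cmH2O = 0.6994 s.
Fraction remaining = e^(−Te/τ) = e^(−0.50/0.6994) = 0.4892; trapped volume = 460.0 × 0.4892 = 225.03 mL.
Additional alveolar pressure from trapping ≈ V_trapped / C = 225.03 / 34.074 = 6.604 cmH2O.

6.6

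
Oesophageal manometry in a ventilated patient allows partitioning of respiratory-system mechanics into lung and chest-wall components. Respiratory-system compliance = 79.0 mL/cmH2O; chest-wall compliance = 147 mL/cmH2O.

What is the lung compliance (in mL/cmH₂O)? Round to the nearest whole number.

171

1/CL = 1/Crs − 1/Ccw.
1/CL = 1/79.0 − 1/147 = 0.005856.
CL = 170.77 mL/cmH2O.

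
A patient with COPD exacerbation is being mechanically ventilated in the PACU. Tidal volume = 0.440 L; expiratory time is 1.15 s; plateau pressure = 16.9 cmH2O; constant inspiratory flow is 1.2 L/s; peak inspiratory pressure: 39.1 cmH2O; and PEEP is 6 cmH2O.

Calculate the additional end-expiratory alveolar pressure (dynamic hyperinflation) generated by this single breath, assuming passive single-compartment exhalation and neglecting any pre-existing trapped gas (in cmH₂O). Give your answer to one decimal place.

R = (PIP − Pplat)/V̇ = (39.1 − 16.9) / 1.2 = 22.2/1.2 = 18.5 cmH2O·s/L.
C = Vt/(Pplat − PEEP) = 440.0 / (16.9 − 6) = 440.0/10.9 = 40.367 mL/cmH2O.
τ = R × C = 18.5 × 0.04037 L/cmH2O = 0.7468 s.
Fraction remaining = e^(−Te/τ) = e^(−1.15/0.7468) = 0.2144; trapped volume = 440.0 × 0.2144 = 94.336 mL.
Additional alveolar pressure from trapping ≈ V_trapped / C = 94.336 / 40.367 = 2.337 cmH2O.

2.3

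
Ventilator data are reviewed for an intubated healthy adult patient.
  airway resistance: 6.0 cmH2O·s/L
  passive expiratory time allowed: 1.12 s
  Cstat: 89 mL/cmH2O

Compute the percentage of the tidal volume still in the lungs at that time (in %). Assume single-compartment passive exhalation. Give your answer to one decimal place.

12.3

τ = R × C = 6.0 × 89 mL/cmH2O = 6.0 × 0.089 L/cmH2O = 0.534 s.
Passive exhalation: V(t)/V₀ = e^(−t/τ) = e^(−1.12/0.534) = 0.1228.
Fraction remaining = 0.1228 → 12.28%.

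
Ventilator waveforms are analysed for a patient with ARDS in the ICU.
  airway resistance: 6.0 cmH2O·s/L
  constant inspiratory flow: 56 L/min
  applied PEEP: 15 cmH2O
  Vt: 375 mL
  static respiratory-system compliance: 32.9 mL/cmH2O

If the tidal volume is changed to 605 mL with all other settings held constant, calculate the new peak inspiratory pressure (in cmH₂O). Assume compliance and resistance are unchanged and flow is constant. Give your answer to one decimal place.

Flow: 56 L/min ÷ 60 = 0.9333 L/s.
PIP = Vt/C + R·V̇ + PEEP (constant-flow equation of motion).
Only the elastic term changes: ΔPIP = ΔVt / C = (605 − 375) / 32.9 = 6.991 cmH2O.
Original PIP = 375/32.9 + 6.0×0.9333 + 15 = 31.998 cmH2O; new PIP = 31.998 + (6.991) = 38.989 cmH2O.

39.0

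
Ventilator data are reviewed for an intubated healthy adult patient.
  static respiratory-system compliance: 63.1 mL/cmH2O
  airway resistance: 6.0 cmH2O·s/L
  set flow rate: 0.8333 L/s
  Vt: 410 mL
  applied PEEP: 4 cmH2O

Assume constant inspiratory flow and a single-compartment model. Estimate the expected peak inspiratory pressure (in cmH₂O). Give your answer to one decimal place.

Equation of motion (constant flow): PIP = Vt/C + R·V̇ + PEEP.
PIP = 410/63.1 + 6.0×0.8333 + 4 = 6.498 + 5.0 + 4 = 15.498 cmH2O.

15.5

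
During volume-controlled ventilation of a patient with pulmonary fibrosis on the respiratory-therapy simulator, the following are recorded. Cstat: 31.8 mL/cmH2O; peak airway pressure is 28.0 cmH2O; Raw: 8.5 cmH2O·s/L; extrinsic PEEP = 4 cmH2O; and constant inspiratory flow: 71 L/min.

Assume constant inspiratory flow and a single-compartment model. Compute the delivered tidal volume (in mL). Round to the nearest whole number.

443

Flow: 71 L/min ÷ 60 = 1.1833 L/s.
Equation of motion (constant flow): PIP = Vt/C + R·V̇ + PEEP.
Vt/C = PIP − R·V̇ − PEEP = 28.0 − 10.058 − 4 = 13.942 cmH2O.
Vt = C × 13.942 = 31.8 × 13.942 = 443.36 mL.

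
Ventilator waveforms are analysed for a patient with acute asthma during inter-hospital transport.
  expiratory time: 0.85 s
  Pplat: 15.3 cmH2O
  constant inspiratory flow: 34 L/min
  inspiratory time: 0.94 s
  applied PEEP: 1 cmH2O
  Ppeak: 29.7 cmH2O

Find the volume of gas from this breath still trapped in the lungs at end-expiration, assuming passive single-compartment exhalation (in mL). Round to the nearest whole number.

217

Flow: 34 L/min ÷ 60 = 0.5667 L/s.
Vt = flow × Ti = 0.5667 L/s × 0.94 s × 1000 mL/L = 532.7 mL.
R = (PIP − Pplat)/V̇ = (29.7 − 15.3) / 0.5667 = 14.4/0.5667 = 25.41 cmH2O·s/L.
C = Vt/(Pplat − PEEP) = 532.7 / (15.3 − 1) = 532.7/14.3 = 37.252 mL/cmH2O.
τ = R × C = 25.41 × 0.03725 L/cmH2O = 0.9465 s.
Fraction remaining = e^(−Te/τ) = e^(−0.85/0.9465) = 0.4074.
Trapped volume = 532.7 × 0.4074 = 217.02 mL.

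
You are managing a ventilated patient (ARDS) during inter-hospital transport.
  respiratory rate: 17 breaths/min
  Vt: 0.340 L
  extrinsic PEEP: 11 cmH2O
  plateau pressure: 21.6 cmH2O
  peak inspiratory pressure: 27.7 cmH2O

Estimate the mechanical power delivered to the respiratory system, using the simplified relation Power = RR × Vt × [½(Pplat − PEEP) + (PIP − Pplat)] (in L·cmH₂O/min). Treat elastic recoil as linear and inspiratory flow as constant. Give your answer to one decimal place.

65.9

Per-breath work = Vt × [½(Pplat−PEEP) + (PIP−Pplat)] = 0.340 × [0.5×10.6 + 6.1] = 0.340 × 11.4 = 3.876 L·cmH2O.
Power = 17 × 3.876 = 65.892 L·cmH2O/min.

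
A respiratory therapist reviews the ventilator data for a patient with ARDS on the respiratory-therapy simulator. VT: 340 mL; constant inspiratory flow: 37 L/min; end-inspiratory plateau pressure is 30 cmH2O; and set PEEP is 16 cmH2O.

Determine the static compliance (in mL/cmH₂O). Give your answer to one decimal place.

Cstat = Vt / (Pplat − PEEP) = 340 / (30 − 16) = 340 / 14.0 = 24.286 mL/cmH2O.

24.3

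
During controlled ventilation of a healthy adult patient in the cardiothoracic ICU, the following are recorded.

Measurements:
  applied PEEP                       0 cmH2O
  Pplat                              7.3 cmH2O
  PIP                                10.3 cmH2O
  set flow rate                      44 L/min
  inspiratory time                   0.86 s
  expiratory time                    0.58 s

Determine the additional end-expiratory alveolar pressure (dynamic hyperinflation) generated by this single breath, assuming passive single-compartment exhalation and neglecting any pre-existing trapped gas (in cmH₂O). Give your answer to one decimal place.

Flow: 44 L/min ÷ 60 = 0.7333 L/s.
Vt = flow × Ti = 0.7333 L/s × 0.86 s × 1000 mL/L = 630.64 mL.
R = (PIP − Pplat)/V̇ = (10.3 − 7.3) / 0.7333 = 3.0/0.7333 = 4.091 cmH2O·s/L.
C = Vt/(Pplat − PEEP) = 630.64 / (7.3 − 0) = 630.64/7.3 = 86.389 mL/cmH2O.
τ = R × C = 4.091 × 0.08639 L/cmH2O = 0.3534 s.
Fraction remaining = e^(−Te/τ) = e^(−0.58/0.3534) = 0.1937; trapped volume = 630.64 × 0.1937 = 122.15 mL.
Additional alveolar pressure from trapping ≈ V_trapped / C = 122.15 / 86.389 = 1.414 cmH2O.

1.4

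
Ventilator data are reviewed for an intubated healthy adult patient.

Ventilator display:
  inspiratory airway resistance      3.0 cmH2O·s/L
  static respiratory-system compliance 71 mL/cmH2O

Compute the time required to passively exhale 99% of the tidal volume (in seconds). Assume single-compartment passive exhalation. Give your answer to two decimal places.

0.98

τ = R × C = 3.0 × 71 mL/cmH2O = 3.0 × 0.071 L/cmH2O = 0.213 s.
Exhaled fraction f = 1 − e^(−t/τ) → t = −τ·ln(1 − f) = −0.213·ln(0.01) = 0.9809 s.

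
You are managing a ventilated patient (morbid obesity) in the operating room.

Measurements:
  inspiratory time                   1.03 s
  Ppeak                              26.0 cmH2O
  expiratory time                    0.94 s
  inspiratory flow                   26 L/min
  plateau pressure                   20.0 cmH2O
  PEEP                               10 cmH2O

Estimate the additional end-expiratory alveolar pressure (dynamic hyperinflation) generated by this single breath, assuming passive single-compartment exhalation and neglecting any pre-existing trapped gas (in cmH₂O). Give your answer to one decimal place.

2.2

Flow: 26 L/min ÷ 60 = 0.4333 L/s.
Vt = flow × Ti = 0.4333 L/s × 1.03 s × 1000 mL/L = 446.3 mL.
R = (PIP − Pplat)/V̇ = (26.0 − 20.0) / 0.4333 = 6.0/0.4333 = 13.847 cmH2O·s/L.
C = Vt/(Pplat − PEEP) = 446.3 / (20.0 − 10) = 446.3/10.0 = 44.63 mL/cmH2O.
τ = R × C = 13.847 × 0.04463 L/cmH2O = 0.618 s.
Fraction remaining = e^(−Te/τ) = e^(−0.94/0.618) = 0.2185; trapped volume = 446.3 × 0.2185 = 97.517 mL.
Additional alveolar pressure from trapping ≈ V_trapped / C = 97.517 / 44.63 = 2.185 cmH2O.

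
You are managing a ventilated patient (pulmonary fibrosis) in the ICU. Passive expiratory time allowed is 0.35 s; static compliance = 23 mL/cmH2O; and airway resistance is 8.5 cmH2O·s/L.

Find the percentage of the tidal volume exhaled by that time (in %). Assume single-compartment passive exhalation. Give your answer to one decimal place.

83.3

τ = R × C = 8.5 × 23 mL/cmH2O = 8.5 × 0.023 L/cmH2O = 0.1955 s.
Passive exhalation: V(t)/V₀ = e^(−t/τ) = e^(−0.35/0.1955) = 0.1669.
Fraction exhaled = 1 − 0.1669 = 0.8331 → 83.31%.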